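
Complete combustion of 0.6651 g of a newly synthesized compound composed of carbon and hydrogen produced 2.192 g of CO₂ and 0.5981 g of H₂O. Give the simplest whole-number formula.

C3H4

mol C = 2.192 g CO₂ ÷ 44.009 g/mol = 0.049808 mol
mol H = 2 × 0.5981 g H₂O ÷ 18.015 g/mol = 0.066400 mol
Divide by the smallest (0.049808 mol): C 1.000, H 1.333
Multiplying each by 3 gives whole numbers: C 3.00, H 4.00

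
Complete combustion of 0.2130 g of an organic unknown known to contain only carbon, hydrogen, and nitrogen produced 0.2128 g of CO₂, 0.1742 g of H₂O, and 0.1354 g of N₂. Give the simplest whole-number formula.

mol C = 0.2128 g CO₂ ÷ 44.009 g/mol = 0.0048354 mol
mol H = 2 × 0.1742 g H₂O ÷ 18.015 g/mol = 0.019339 mol
mol N = 2 × 0.1354 g N₂ ÷ 28.014 g/mol = 0.0096666 mol
Divide by the smallest (0.0048354 mol): C 1.000, H 4.000, N 1.999

CH4N2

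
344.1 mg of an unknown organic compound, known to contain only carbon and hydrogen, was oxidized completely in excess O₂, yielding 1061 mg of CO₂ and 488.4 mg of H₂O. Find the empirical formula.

mol C = 1.061 g CO₂ ÷ 44.009 g/mol = 0.024109 mol
mol H = 2 × 0.4884 g H₂O ÷ 18.015 g/mol = 0.054221 mol
Divide by the smallest (0.024109 mol): C 1.000, H 2.249
Multiplying each by 4 gives whole numbers: C 4.00, H 9.00

C4H9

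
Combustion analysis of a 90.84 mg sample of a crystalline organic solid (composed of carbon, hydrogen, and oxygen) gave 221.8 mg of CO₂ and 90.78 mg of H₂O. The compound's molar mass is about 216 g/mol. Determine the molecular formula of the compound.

C12H24O3

mol C = 0.2218 g CO₂ ÷ 44.009 g/mol = 0.0050399 mol
mol H = 2 × 0.09078 g H₂O ÷ 18.015 g/mol = 0.010078 mol
mass O = 0.09084 − (0.060534 + 0.010159) = 0.020147 g → mol O = 0.020147 ÷ 15.999 = 0.0012593 mol
Divide by the smallest (0.0012593 mol): C 4.002, H 8.003, O 1.000
Empirical formula: C4H8O
Empirical-formula mass = 72.11 g/mol; 216 ÷ 72.11 ≈ 3, so the molecular formula is C12H24O3.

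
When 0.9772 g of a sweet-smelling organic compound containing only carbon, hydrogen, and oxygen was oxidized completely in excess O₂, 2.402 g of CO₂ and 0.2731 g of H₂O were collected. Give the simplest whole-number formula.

mol C = 2.402 g CO₂ ÷ 44.009 g/mol = 0.054580 mol
mol H = 2 × 0.2731 g H₂O ÷ 18.015 g/mol = 0.030319 mol
mass O = 0.9772 − (0.65556 + 0.030562) = 0.29108 g → mol O = 0.29108 ÷ 15.999 = 0.018194 mol
Divide by the smallest (0.018194 mol): C 3.000, H 1.666, O 1.000
Multiplying each by 3 gives whole numbers: C 9.00, H 5.00, O 3.00

C9H5O3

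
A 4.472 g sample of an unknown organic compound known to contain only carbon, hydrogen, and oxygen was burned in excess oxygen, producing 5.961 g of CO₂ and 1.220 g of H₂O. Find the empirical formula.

mol C = 5.961 g CO₂ ÷ 44.009 g/mol = 0.13545 mol
mol H = 2 × 1.220 g H₂O ÷ 18.015 g/mol = 0.13544 mol
mass O = 4.472 − (1.6269 + 0.13653) = 2.7086 g → mol O = 2.7086 ÷ 15.999 = 0.16930 mol
Divide by the smallest (0.13544 mol): C 1.000, H 1.000, O 1.250
Multiplying each by 4 gives whole numbers: C 4.00, H 4.00, O 5.00

C4H4O5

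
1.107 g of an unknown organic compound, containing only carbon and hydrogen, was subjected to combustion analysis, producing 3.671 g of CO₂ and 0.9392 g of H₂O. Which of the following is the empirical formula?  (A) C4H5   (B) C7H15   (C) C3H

(A) C4H5

mol C = 3.671 g CO₂ ÷ 44.009 g/mol = 0.083415 mol
mol H = 2 × 0.9392 g H₂O ÷ 18.015 g/mol = 0.10427 mol
Divide by the smallest (0.083415 mol): C 1.000, H 1.250
Multiplying each by 4 gives whole numbers: C 4.00, H 5.00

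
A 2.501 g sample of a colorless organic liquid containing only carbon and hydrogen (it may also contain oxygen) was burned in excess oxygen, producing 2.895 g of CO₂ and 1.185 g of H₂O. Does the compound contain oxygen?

yes

mol C = 2.895 g CO₂ ÷ 44.009 g/mol = 0.065782 mol
mol H = 2 × 1.185 g H₂O ÷ 18.015 g/mol = 0.13156 mol
C and H account for only 0.92272 g of the 2.501 g sample; the remaining 1.5783 g must be oxygen.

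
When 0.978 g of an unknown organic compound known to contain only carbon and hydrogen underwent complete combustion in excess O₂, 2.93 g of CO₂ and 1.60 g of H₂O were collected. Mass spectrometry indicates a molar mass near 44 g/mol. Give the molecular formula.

C3H8

mol C = 2.93 g CO₂ ÷ 44.009 g/mol = 0.06658 mol
mol H = 2 × 1.60 g H₂O ÷ 18.015 g/mol = 0.1776 mol
Divide by the smallest (0.06658 mol): C 1.000, H 2.668
Multiplying each by 3 gives whole numbers: C 3.00, H 8.00
Empirical formula: C3H8
Empirical-formula mass = 44.10 g/mol; 44 ÷ 44.10 ≈ 1, so the molecular formula is C3H8.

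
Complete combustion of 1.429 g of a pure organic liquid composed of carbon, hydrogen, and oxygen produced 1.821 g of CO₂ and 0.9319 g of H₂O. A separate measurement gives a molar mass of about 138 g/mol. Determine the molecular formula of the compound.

mol C = 1.821 g CO₂ ÷ 44.009 g/mol = 0.041378 mol
mol H = 2 × 0.9319 g H₂O ÷ 18.015 g/mol = 0.10346 mol
mass O = 1.429 − (0.49699 + 0.10429) = 0.82772 g → mol O = 0.82772 ÷ 15.999 = 0.051736 mol
Divide by the smallest (0.041378 mol): C 1.000, H 2.500, O 1.250
Multiplying each by 4 gives whole numbers: C 4.00, H 10.00, O 5.00
Empirical formula: C4H10O5
Empirical-formula mass = 138.12 g/mol; 138 ÷ 138.12 ≈ 1, so the molecular formula is C4H10O5.

C4H10O5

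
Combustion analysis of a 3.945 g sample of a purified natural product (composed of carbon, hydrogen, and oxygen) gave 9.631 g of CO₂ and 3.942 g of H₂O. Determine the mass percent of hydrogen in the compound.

11.18%

mol C = 9.631 g CO₂ ÷ 44.009 g/mol = 0.21884 mol
mol H = 2 × 3.942 g H₂O ÷ 18.015 g/mol = 0.43764 mol
mass O = 3.945 − (2.6285 + 0.44114) = 0.87536 g → mol O = 0.87536 ÷ 15.999 = 0.054713 mol
mass % H = 0.44114 g ÷ 3.945 g × 100%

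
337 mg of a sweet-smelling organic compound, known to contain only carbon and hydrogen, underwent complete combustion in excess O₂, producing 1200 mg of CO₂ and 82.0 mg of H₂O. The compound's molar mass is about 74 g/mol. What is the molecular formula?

C6H2

mol C = 1.20 g CO₂ ÷ 44.009 g/mol = 0.02727 mol
mol H = 2 × 0.0820 g H₂O ÷ 18.015 g/mol = 0.009104 mol
Divide by the smallest (0.009104 mol): C 2.995, H 1.000
Empirical formula: C3H
Empirical-formula mass = 37.04 g/mol; 74 ÷ 37.04 ≈ 2, so the molecular formula is C6H2.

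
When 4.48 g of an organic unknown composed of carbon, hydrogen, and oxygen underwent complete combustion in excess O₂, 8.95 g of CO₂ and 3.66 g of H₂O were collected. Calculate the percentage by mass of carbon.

mol C = 8.95 g CO₂ ÷ 44.009 g/mol = 0.2034 mol
mol H = 2 × 3.66 g H₂O ÷ 18.015 g/mol = 0.4063 mol
mass O = 4.48 − (2.443 + 0.4096) = 1.628 g → mol O = 1.628 ÷ 15.999 = 0.1017 mol
mass % C = 2.443 g ÷ 4.48 g × 100%

54.5%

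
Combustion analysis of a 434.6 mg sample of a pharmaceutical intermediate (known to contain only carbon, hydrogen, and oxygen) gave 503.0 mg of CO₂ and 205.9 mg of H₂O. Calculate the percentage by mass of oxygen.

63.11%

mol C = 0.5030 g CO₂ ÷ 44.009 g/mol = 0.011429 mol
mol H = 2 × 0.2059 g H₂O ÷ 18.015 g/mol = 0.022859 mol
mass O = 0.4346 − (0.13728 + 0.023042) = 0.27428 g → mol O = 0.27428 ÷ 15.999 = 0.017144 mol
mass % O = 0.27428 g ÷ 0.4346 g × 100%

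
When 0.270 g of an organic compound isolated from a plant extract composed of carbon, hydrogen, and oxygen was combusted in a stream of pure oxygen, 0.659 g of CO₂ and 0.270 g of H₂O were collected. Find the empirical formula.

mol C = 0.659 g CO₂ ÷ 44.009 g/mol = 0.01497 mol
mol H = 2 × 0.270 g H₂O ÷ 18.015 g/mol = 0.02998 mol
mass O = 0.270 − (0.1799 + 0.03021) = 0.05993 g → mol O = 0.05993 ÷ 15.999 = 0.003746 mol
Divide by the smallest (0.003746 mol): C 3.998, H 8.002, O 1.000

C4H8O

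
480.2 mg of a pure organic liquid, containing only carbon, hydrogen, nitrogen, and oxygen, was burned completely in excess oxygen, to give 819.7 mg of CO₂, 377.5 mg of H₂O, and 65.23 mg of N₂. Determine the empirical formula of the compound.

C4H9NO2

mol C = 0.8197 g CO₂ ÷ 44.009 g/mol = 0.018626 mol
mol H = 2 × 0.3775 g H₂O ÷ 18.015 g/mol = 0.041910 mol
mol N = 2 × 0.06523 g N₂ ÷ 28.014 g/mol = 0.0046570 mol
mass O = 0.4802 − (0.22371 + 0.042245 + 0.065230) = 0.14901 g → mol O = 0.14901 ÷ 15.999 = 0.0093138 mol
Divide by the smallest (0.0046570 mol): C 4.000, H 8.999, N 1.000, O 2.000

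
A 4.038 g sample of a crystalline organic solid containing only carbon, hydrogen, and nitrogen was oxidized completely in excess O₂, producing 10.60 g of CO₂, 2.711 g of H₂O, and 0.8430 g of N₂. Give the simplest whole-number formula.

mol C = 10.60 g CO₂ ÷ 44.009 g/mol = 0.24086 mol
mol H = 2 × 2.711 g H₂O ÷ 18.015 g/mol = 0.30097 mol
mol N = 2 × 0.8430 g N₂ ÷ 28.014 g/mol = 0.060184 mol
Divide by the smallest (0.060184 mol): C 4.002, H 5.001, N 1.000

C4H5N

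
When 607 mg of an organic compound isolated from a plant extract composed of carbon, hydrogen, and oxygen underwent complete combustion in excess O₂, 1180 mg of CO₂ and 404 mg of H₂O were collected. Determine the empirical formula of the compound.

mol C = 1.18 g CO₂ ÷ 44.009 g/mol = 0.02681 mol
mol H = 2 × 0.404 g H₂O ÷ 18.015 g/mol = 0.04485 mol
mass O = 0.607 − (0.3220 + 0.04521) = 0.2397 g → mol O = 0.2397 ÷ 15.999 = 0.01498 mol
Divide by the smallest (0.01498 mol): C 1.789, H 2.993, O 1.000
Multiplying each by 5 gives whole numbers: C 8.95, H 14.97, O 5.00

C9H15O5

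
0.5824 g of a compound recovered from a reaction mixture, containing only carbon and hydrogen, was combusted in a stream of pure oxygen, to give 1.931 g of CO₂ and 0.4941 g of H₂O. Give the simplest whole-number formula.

C4H5

mol C = 1.931 g CO₂ ÷ 44.009 g/mol = 0.043877 mol
mol H = 2 × 0.4941 g H₂O ÷ 18.015 g/mol = 0.054854 mol
Divide by the smallest (0.043877 mol): C 1.000, H 1.250
Multiplying each by 4 gives whole numbers: C 4.00, H 5.00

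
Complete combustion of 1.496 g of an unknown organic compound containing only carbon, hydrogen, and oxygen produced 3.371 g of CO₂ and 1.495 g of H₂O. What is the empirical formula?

mol C = 3.371 g CO₂ ÷ 44.009 g/mol = 0.076598 mol
mol H = 2 × 1.495 g H₂O ÷ 18.015 g/mol = 0.16597 mol
mass O = 1.496 − (0.92002 + 0.16730) = 0.40868 g → mol O = 0.40868 ÷ 15.999 = 0.025544 mol
Divide by the smallest (0.025544 mol): C 2.999, H 6.497, O 1.000
Multiplying each by 2 gives whole numbers: C 6.00, H 12.99, O 2.00

C6H13O2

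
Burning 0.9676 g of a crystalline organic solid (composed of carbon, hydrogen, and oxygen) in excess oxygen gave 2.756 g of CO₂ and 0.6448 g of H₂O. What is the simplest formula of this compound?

C7H8O

mol C = 2.756 g CO₂ ÷ 44.009 g/mol = 0.062624 mol
mol H = 2 × 0.6448 g H₂O ÷ 18.015 g/mol = 0.071585 mol
mass O = 0.9676 − (0.75217 + 0.072157) = 0.14327 g → mol O = 0.14327 ÷ 15.999 = 0.0089550 mol
Divide by the smallest (0.0089550 mol): C 6.993, H 7.994, O 1.000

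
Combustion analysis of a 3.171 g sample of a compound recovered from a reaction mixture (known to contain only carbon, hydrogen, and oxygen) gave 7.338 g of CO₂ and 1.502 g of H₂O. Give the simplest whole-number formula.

C8H8O3

mol C = 7.338 g CO₂ ÷ 44.009 g/mol = 0.16674 mol
mol H = 2 × 1.502 g H₂O ÷ 18.015 g/mol = 0.16675 mol
mass O = 3.171 − (2.0027 + 0.16808) = 1.0002 g → mol O = 1.0002 ÷ 15.999 = 0.062518 mol
Divide by the smallest (0.062518 mol): C 2.667, H 2.667, O 1.000
Multiplying each by 3 gives whole numbers: C 8.00, H 8.00, O 3.00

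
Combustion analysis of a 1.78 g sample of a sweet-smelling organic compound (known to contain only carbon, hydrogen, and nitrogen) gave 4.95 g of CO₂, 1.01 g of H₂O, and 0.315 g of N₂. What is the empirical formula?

C5H5N

mol C = 4.95 g CO₂ ÷ 44.009 g/mol = 0.1125 mol
mol H = 2 × 1.01 g H₂O ÷ 18.015 g/mol = 0.1121 mol
mol N = 2 × 0.315 g N₂ ÷ 28.014 g/mol = 0.02249 mol
Divide by the smallest (0.02249 mol): C 5.001, H 4.986, N 1.000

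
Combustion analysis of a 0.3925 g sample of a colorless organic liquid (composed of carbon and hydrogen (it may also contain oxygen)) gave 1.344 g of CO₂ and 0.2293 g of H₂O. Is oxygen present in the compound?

no

mol C = 1.344 g CO₂ ÷ 44.009 g/mol = 0.030539 mol
mol H = 2 × 0.2293 g H₂O ÷ 18.015 g/mol = 0.025457 mol
C and H together account for 0.39247 g — essentially the entire 0.3925 g sample — so the compound contains no oxygen.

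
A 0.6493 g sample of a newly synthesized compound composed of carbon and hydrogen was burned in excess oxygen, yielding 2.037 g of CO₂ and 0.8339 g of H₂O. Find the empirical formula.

mol C = 2.037 g CO₂ ÷ 44.009 g/mol = 0.046286 mol
mol H = 2 × 0.8339 g H₂O ÷ 18.015 g/mol = 0.092578 mol
Divide by the smallest (0.046286 mol): C 1.000, H 2.000

CH2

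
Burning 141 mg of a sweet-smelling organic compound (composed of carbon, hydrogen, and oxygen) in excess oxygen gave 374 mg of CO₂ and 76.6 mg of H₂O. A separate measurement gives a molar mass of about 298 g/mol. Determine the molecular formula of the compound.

C18H18O4

mol C = 0.374 g CO₂ ÷ 44.009 g/mol = 0.008498 mol
mol H = 2 × 0.0766 g H₂O ÷ 18.015 g/mol = 0.008504 mol
mass O = 0.141 − (0.1021 + 0.008572) = 0.03036 g → mol O = 0.03036 ÷ 15.999 = 0.001897 mol
Divide by the smallest (0.001897 mol): C 4.479, H 4.482, O 1.000
Multiplying each by 2 gives whole numbers: C 8.96, H 8.96, O 2.00
Empirical formula: C9H9O2
Empirical-formula mass = 149.17 g/mol; 298 ÷ 149.17 ≈ 2, so the molecular formula is C18H18O4.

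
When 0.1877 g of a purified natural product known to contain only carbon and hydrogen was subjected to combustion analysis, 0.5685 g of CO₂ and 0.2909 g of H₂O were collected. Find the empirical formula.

mol C = 0.5685 g CO₂ ÷ 44.009 g/mol = 0.012918 mol
mol H = 2 × 0.2909 g H₂O ÷ 18.015 g/mol = 0.032295 mol
Divide by the smallest (0.012918 mol): C 1.000, H 2.500
Multiplying each by 2 gives whole numbers: C 2.00, H 5.00

C2H5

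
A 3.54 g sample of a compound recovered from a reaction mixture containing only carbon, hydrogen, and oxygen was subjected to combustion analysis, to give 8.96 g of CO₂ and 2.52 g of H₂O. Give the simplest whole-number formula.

mol C = 8.96 g CO₂ ÷ 44.009 g/mol = 0.2036 mol
mol H = 2 × 2.52 g H₂O ÷ 18.015 g/mol = 0.2798 mol
mass O = 3.54 − (2.445 + 0.2820) = 0.8126 g → mol O = 0.8126 ÷ 15.999 = 0.05079 mol
Divide by the smallest (0.05079 mol): C 4.008, H 5.508, O 1.000
Multiplying each by 2 gives whole numbers: C 8.02, H 11.02, O 2.00

C8H11O2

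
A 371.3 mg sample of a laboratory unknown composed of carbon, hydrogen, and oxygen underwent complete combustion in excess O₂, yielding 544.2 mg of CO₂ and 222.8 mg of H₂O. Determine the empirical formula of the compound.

mol C = 0.5442 g CO₂ ÷ 44.009 g/mol = 0.012366 mol
mol H = 2 × 0.2228 g H₂O ÷ 18.015 g/mol = 0.024735 mol
mass O = 0.3713 − (0.14852 + 0.024933) = 0.19784 g → mol O = 0.19784 ÷ 15.999 = 0.012366 mol
Divide by the smallest (0.012366 mol): C 1.000, H 2.000, O 1.000

CH2O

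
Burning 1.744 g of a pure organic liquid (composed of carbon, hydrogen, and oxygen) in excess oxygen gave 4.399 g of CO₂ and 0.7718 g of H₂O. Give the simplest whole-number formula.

mol C = 4.399 g CO₂ ÷ 44.009 g/mol = 0.099957 mol
mol H = 2 × 0.7718 g H₂O ÷ 18.015 g/mol = 0.085684 mol
mass O = 1.744 − (1.2006 + 0.086370) = 0.45705 g → mol O = 0.45705 ÷ 15.999 = 0.028567 mol
Divide by the smallest (0.028567 mol): C 3.499, H 2.999, O 1.000
Multiplying each by 2 gives whole numbers: C 7.00, H 6.00, O 2.00

C7H6O2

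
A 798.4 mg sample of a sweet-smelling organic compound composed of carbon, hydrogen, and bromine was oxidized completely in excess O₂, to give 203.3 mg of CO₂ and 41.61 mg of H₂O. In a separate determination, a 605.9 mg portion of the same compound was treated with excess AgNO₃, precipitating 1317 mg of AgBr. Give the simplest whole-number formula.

CHBr2

mol C = 0.2033 g CO₂ ÷ 44.009 g/mol = 0.0046195 mol
mol H = 2 × 0.04161 g H₂O ÷ 18.015 g/mol = 0.0046195 mol
From the AgBr data: mol Br per gram of compound = (1.317 ÷ 187.772) ÷ 0.6059 = 0.011576 mol/g, so in the 0.7984 g combustion sample mol Br = 0.0092422 mol
Divide by the smallest (0.0046195 mol): C 1.000, H 1.000, Br 2.001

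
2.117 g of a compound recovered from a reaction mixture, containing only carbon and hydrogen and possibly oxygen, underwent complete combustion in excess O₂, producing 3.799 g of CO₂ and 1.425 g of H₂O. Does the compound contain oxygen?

yes

mol C = 3.799 g CO₂ ÷ 44.009 g/mol = 0.086323 mol
mol H = 2 × 1.425 g H₂O ÷ 18.015 g/mol = 0.15820 mol
C and H account for only 1.1963 g of the 2.117 g sample; the remaining 0.92070 g must be oxygen.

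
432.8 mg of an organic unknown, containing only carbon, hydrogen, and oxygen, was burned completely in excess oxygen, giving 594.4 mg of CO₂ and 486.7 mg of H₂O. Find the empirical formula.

mol C = 0.5944 g CO₂ ÷ 44.009 g/mol = 0.013506 mol
mol H = 2 × 0.4867 g H₂O ÷ 18.015 g/mol = 0.054033 mol
mass O = 0.4328 − (0.16222 + 0.054465) = 0.21611 g → mol O = 0.21611 ÷ 15.999 = 0.013508 mol
Divide by the smallest (0.013506 mol): C 1.000, H 4.001, O 1.000

CH4O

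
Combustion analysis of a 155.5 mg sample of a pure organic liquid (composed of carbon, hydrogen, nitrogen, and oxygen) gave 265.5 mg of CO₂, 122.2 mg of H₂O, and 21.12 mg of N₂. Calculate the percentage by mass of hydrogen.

mol C = 0.2655 g CO₂ ÷ 44.009 g/mol = 0.0060329 mol
mol H = 2 × 0.1222 g H₂O ÷ 18.015 g/mol = 0.013566 mol
mol N = 2 × 0.02112 g N₂ ÷ 28.014 g/mol = 0.0015078 mol
mass O = 0.1555 − (0.072461 + 0.013675 + 0.021120) = 0.048244 g → mol O = 0.048244 ÷ 15.999 = 0.0030155 mol
mass % H = 0.013675 g ÷ 0.1555 g × 100%

8.79%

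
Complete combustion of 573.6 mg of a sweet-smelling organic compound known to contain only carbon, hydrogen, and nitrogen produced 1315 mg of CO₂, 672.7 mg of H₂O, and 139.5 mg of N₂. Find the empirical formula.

mol C = 1.315 g CO₂ ÷ 44.009 g/mol = 0.029880 mol
mol H = 2 × 0.6727 g H₂O ÷ 18.015 g/mol = 0.074682 mol
mol N = 2 × 0.1395 g N₂ ÷ 28.014 g/mol = 0.0099593 mol
Divide by the smallest (0.0099593 mol): C 3.000, H 7.499, N 1.000
Multiplying each by 2 gives whole numbers: C 6.00, H 15.00, N 2.00

C6H15N2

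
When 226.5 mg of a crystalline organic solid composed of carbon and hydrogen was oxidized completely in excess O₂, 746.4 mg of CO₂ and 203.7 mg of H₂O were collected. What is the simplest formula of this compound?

mol C = 0.7464 g CO₂ ÷ 44.009 g/mol = 0.016960 mol
mol H = 2 × 0.2037 g H₂O ÷ 18.015 g/mol = 0.022614 mol
Divide by the smallest (0.016960 mol): C 1.000, H 1.333
Multiplying each by 3 gives whole numbers: C 3.00, H 4.00

C3H4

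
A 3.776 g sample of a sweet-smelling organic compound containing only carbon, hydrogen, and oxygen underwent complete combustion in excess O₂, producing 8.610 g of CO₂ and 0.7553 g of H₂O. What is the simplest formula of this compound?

mol C = 8.610 g CO₂ ÷ 44.009 g/mol = 0.19564 mol
mol H = 2 × 0.7553 g H₂O ÷ 18.015 g/mol = 0.083852 mol
mass O = 3.776 − (2.3499 + 0.084523) = 1.3416 g → mol O = 1.3416 ÷ 15.999 = 0.083857 mol
Divide by the smallest (0.083852 mol): C 2.333, H 1.000, O 1.000
Multiplying each by 3 gives whole numbers: C 7.00, H 3.00, O 3.00

C7H3O3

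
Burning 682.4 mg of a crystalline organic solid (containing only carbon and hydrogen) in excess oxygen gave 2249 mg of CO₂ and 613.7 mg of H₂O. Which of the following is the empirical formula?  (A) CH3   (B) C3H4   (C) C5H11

mol C = 2.249 g CO₂ ÷ 44.009 g/mol = 0.051103 mol
mol H = 2 × 0.6137 g H₂O ÷ 18.015 g/mol = 0.068132 mol
Divide by the smallest (0.051103 mol): C 1.000, H 1.333
Multiplying each by 3 gives whole numbers: C 3.00, H 4.00

(B) C3H4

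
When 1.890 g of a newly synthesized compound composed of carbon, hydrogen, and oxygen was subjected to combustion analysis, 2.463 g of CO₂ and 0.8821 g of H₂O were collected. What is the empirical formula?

mol C = 2.463 g CO₂ ÷ 44.009 g/mol = 0.055966 mol
mol H = 2 × 0.8821 g H₂O ÷ 18.015 g/mol = 0.097930 mol
mass O = 1.890 − (0.67221 + 0.098713) = 1.1191 g → mol O = 1.1191 ÷ 15.999 = 0.069947 mol
Divide by the smallest (0.055966 mol): C 1.000, H 1.750, O 1.250
Multiplying each by 4 gives whole numbers: C 4.00, H 7.00, O 5.00

C4H7O5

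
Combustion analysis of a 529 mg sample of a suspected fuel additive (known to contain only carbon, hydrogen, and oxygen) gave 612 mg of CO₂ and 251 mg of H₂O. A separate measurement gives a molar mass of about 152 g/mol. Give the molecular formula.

C4H8O6

mol C = 0.612 g CO₂ ÷ 44.009 g/mol = 0.01391 mol
mol H = 2 × 0.251 g H₂O ÷ 18.015 g/mol = 0.02787 mol
mass O = 0.529 − (0.1670 + 0.02809) = 0.3339 g → mol O = 0.3339 ÷ 15.999 = 0.02087 mol
Divide by the smallest (0.01391 mol): C 1.000, H 2.004, O 1.501
Multiplying each by 2 gives whole numbers: C 2.00, H 4.01, O 3.00
Empirical formula: C2H4O3
Empirical-formula mass = 76.05 g/mol; 152 ÷ 76.05 ≈ 2, so the molecular formula is C4H8O6.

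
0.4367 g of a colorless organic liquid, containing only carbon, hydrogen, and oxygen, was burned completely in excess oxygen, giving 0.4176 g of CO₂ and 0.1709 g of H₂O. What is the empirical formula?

CH2O2

mol C = 0.4176 g CO₂ ÷ 44.009 g/mol = 0.0094890 mol
mol H = 2 × 0.1709 g H₂O ÷ 18.015 g/mol = 0.018973 mol
mass O = 0.4367 − (0.11397 + 0.019125) = 0.30360 g → mol O = 0.30360 ÷ 15.999 = 0.018976 mol
Divide by the smallest (0.0094890 mol): C 1.000, H 1.999, O 2.000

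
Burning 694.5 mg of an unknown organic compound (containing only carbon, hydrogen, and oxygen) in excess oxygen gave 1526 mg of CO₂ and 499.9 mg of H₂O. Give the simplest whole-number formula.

mol C = 1.526 g CO₂ ÷ 44.009 g/mol = 0.034675 mol
mol H = 2 × 0.4999 g H₂O ÷ 18.015 g/mol = 0.055498 mol
mass O = 0.6945 − (0.41648 + 0.055942) = 0.22208 g → mol O = 0.22208 ÷ 15.999 = 0.013881 mol
Divide by the smallest (0.013881 mol): C 2.498, H 3.998, O 1.000
Multiplying each by 2 gives whole numbers: C 5.00, H 8.00, O 2.00

C5H8O2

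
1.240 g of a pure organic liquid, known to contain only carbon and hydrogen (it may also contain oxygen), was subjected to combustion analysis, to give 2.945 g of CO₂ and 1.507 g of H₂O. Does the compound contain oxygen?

mol C = 2.945 g CO₂ ÷ 44.009 g/mol = 0.066918 mol
mol H = 2 × 1.507 g H₂O ÷ 18.015 g/mol = 0.16731 mol
C and H account for only 0.97240 g of the 1.240 g sample; the remaining 0.26760 g must be oxygen.

yes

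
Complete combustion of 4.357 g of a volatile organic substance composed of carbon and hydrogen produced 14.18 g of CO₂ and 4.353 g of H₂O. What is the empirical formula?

mol C = 14.18 g CO₂ ÷ 44.009 g/mol = 0.32221 mol
mol H = 2 × 4.353 g H₂O ÷ 18.015 g/mol = 0.48326 mol
Divide by the smallest (0.32221 mol): C 1.000, H 1.500
Multiplying each by 2 gives whole numbers: C 2.00, H 3.00

C2H3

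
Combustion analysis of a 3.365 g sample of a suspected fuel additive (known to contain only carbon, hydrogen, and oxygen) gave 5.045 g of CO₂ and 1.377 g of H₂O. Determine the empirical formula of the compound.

mol C = 5.045 g CO₂ ÷ 44.009 g/mol = 0.11464 mol
mol H = 2 × 1.377 g H₂O ÷ 18.015 g/mol = 0.15287 mol
mass O = 3.365 − (1.3769 + 0.15410) = 1.8340 g → mol O = 1.8340 ÷ 15.999 = 0.11463 mol
Divide by the smallest (0.11463 mol): C 1.000, H 1.334, O 1.000
Multiplying each by 3 gives whole numbers: C 3.00, H 4.00, O 3.00

C3H4O3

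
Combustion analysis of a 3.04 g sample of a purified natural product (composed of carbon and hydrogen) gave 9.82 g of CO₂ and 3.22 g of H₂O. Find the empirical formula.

C5H8

mol C = 9.82 g CO₂ ÷ 44.009 g/mol = 0.2231 mol
mol H = 2 × 3.22 g H₂O ÷ 18.015 g/mol = 0.3575 mol
Divide by the smallest (0.2231 mol): C 1.000, H 1.602
Multiplying each by 5 gives whole numbers: C 5.00, H 8.01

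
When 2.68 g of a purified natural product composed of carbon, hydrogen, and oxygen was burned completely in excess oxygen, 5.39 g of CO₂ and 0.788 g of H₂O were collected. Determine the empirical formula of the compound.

C7H5O4

mol C = 5.39 g CO₂ ÷ 44.009 g/mol = 0.1225 mol
mol H = 2 × 0.788 g H₂O ÷ 18.015 g/mol = 0.08748 mol
mass O = 2.68 − (1.471 + 0.08818) = 1.121 g → mol O = 1.121 ÷ 15.999 = 0.07005 mol
Divide by the smallest (0.07005 mol): C 1.748, H 1.249, O 1.000
Multiplying each by 4 gives whole numbers: C 6.99, H 5.00, O 4.00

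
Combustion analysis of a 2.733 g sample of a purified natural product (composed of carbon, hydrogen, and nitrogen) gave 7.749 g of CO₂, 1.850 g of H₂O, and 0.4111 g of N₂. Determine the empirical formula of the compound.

C6H7N

mol C = 7.749 g CO₂ ÷ 44.009 g/mol = 0.17608 mol
mol H = 2 × 1.850 g H₂O ÷ 18.015 g/mol = 0.20538 mol
mol N = 2 × 0.4111 g N₂ ÷ 28.014 g/mol = 0.029350 mol
Divide by the smallest (0.029350 mol): C 5.999, H 6.998, N 1.000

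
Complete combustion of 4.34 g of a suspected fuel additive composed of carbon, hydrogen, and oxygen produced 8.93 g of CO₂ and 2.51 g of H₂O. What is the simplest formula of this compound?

mol C = 8.93 g CO₂ ÷ 44.009 g/mol = 0.2029 mol
mol H = 2 × 2.51 g H₂O ÷ 18.015 g/mol = 0.2787 mol
mass O = 4.34 − (2.437 + 0.2809) = 1.622 g → mol O = 1.622 ÷ 15.999 = 0.1014 mol
Divide by the smallest (0.1014 mol): C 2.002, H 2.749, O 1.000
Multiplying each by 4 gives whole numbers: C 8.01, H 10.99, O 4.00

C8H11O4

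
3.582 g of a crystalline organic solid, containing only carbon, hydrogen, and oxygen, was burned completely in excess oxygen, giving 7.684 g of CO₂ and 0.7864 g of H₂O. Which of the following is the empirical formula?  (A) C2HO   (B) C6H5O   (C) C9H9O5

mol C = 7.684 g CO₂ ÷ 44.009 g/mol = 0.17460 mol
mol H = 2 × 0.7864 g H₂O ÷ 18.015 g/mol = 0.087305 mol
mass O = 3.582 − (2.0971 + 0.088003) = 1.3969 g → mol O = 1.3969 ÷ 15.999 = 0.087310 mol
Divide by the smallest (0.087305 mol): C 2.000, H 1.000, O 1.000

(A) C2HO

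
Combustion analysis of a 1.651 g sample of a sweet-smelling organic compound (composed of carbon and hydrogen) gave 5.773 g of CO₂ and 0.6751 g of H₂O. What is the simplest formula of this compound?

mol C = 5.773 g CO₂ ÷ 44.009 g/mol = 0.13118 mol
mol H = 2 × 0.6751 g H₂O ÷ 18.015 g/mol = 0.074949 mol
Divide by the smallest (0.074949 mol): C 1.750, H 1.000
Multiplying each by 4 gives whole numbers: C 7.00, H 4.00

C7H4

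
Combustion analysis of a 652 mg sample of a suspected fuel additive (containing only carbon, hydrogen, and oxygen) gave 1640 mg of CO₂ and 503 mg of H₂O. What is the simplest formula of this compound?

C4H6O

mol C = 1.64 g CO₂ ÷ 44.009 g/mol = 0.03727 mol
mol H = 2 × 0.503 g H₂O ÷ 18.015 g/mol = 0.05584 mol
mass O = 0.652 − (0.4476 + 0.05629) = 0.1481 g → mol O = 0.1481 ÷ 15.999 = 0.009258 mol
Divide by the smallest (0.009258 mol): C 4.025, H 6.032, O 1.000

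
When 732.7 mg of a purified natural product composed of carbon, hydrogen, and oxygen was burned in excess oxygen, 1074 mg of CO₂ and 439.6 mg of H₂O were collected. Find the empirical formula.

mol C = 1.074 g CO₂ ÷ 44.009 g/mol = 0.024404 mol
mol H = 2 × 0.4396 g H₂O ÷ 18.015 g/mol = 0.048804 mol
mass O = 0.7327 − (0.29312 + 0.049194) = 0.39039 g → mol O = 0.39039 ÷ 15.999 = 0.024401 mol
Divide by the smallest (0.024401 mol): C 1.000, H 2.000, O 1.000

CH2O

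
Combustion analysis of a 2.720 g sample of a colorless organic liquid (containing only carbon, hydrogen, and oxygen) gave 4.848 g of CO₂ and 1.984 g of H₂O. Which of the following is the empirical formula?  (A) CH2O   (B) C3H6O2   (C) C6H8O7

mol C = 4.848 g CO₂ ÷ 44.009 g/mol = 0.11016 mol
mol H = 2 × 1.984 g H₂O ÷ 18.015 g/mol = 0.22026 mol
mass O = 2.720 − (1.3231 + 0.22202) = 1.1749 g → mol O = 1.1749 ÷ 15.999 = 0.073433 mol
Divide by the smallest (0.073433 mol): C 1.500, H 2.999, O 1.000
Multiplying each by 2 gives whole numbers: C 3.00, H 6.00, O 2.00

(B) C3H6O2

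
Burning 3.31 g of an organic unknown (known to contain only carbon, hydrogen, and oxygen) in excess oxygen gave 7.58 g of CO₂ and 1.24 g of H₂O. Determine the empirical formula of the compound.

mol C = 7.58 g CO₂ ÷ 44.009 g/mol = 0.1722 mol
mol H = 2 × 1.24 g H₂O ÷ 18.015 g/mol = 0.1377 mol
mass O = 3.31 − (2.069 + 0.1388) = 1.102 g → mol O = 1.102 ÷ 15.999 = 0.06891 mol
Divide by the smallest (0.06891 mol): C 2.499, H 1.998, O 1.000
Multiplying each by 2 gives whole numbers: C 5.00, H 4.00, O 2.00

C5H4O2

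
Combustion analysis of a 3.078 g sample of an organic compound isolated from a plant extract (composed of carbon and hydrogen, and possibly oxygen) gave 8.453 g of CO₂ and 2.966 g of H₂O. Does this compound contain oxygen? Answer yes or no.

yes

mol C = 8.453 g CO₂ ÷ 44.009 g/mol = 0.19207 mol
mol H = 2 × 2.966 g H₂O ÷ 18.015 g/mol = 0.32928 mol
C and H account for only 2.6389 g of the 3.078 g sample; the remaining 0.43908 g must be oxygen.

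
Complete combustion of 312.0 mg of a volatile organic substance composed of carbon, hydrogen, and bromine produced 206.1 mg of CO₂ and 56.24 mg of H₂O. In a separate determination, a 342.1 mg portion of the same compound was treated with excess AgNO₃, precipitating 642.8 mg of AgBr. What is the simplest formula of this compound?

C3H4Br2

mol C = 0.2061 g CO₂ ÷ 44.009 g/mol = 0.0046831 mol
mol H = 2 × 0.05624 g H₂O ÷ 18.015 g/mol = 0.0062437 mol
From the AgBr data: mol Br per gram of compound = (0.6428 ÷ 187.772) ÷ 0.3421 = 0.010007 mol/g, so in the 0.3120 g combustion sample mol Br = 0.0031221 mol
Divide by the smallest (0.0031221 mol): C 1.500, H 2.000, Br 1.000
Multiplying each by 2 gives whole numbers: C 3.00, H 4.00, Br 2.00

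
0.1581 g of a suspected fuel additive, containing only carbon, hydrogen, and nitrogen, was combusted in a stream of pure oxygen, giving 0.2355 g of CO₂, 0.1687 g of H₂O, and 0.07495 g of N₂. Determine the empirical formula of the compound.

mol C = 0.2355 g CO₂ ÷ 44.009 g/mol = 0.0053512 mol
mol H = 2 × 0.1687 g H₂O ÷ 18.015 g/mol = 0.018729 mol
mol N = 2 × 0.07495 g N₂ ÷ 28.014 g/mol = 0.0053509 mol
Divide by the smallest (0.0053509 mol): C 1.000, H 3.500, N 1.000
Multiplying each by 2 gives whole numbers: C 2.00, H 7.00, N 2.00

C2H7N2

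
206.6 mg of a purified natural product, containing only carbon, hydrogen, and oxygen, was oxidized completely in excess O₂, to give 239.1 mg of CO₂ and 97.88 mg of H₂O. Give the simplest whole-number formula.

C2H4O3

mol C = 0.2391 g CO₂ ÷ 44.009 g/mol = 0.0054330 mol
mol H = 2 × 0.09788 g H₂O ÷ 18.015 g/mol = 0.010867 mol
mass O = 0.2066 − (0.065256 + 0.010953) = 0.13039 g → mol O = 0.13039 ÷ 15.999 = 0.0081499 mol
Divide by the smallest (0.0054330 mol): C 1.000, H 2.000, O 1.500
Multiplying each by 2 gives whole numbers: C 2.00, H 4.00, O 3.00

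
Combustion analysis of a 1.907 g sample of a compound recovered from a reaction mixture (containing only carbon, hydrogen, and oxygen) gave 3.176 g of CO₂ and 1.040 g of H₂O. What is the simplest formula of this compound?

mol C = 3.176 g CO₂ ÷ 44.009 g/mol = 0.072167 mol
mol H = 2 × 1.040 g H₂O ÷ 18.015 g/mol = 0.11546 mol
mass O = 1.907 − (0.86680 + 0.11638) = 0.92382 g → mol O = 0.92382 ÷ 15.999 = 0.057742 mol
Divide by the smallest (0.057742 mol): C 1.250, H 2.000, O 1.000
Multiplying each by 4 gives whole numbers: C 5.00, H 8.00, O 4.00

C5H8O4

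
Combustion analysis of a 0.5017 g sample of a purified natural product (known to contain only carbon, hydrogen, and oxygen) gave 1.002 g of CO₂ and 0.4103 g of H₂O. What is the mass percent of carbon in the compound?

54.51%

mol C = 1.002 g CO₂ ÷ 44.009 g/mol = 0.022768 mol
mol H = 2 × 0.4103 g H₂O ÷ 18.015 g/mol = 0.045551 mol
mass O = 0.5017 − (0.27347 + 0.045915) = 0.18232 g → mol O = 0.18232 ÷ 15.999 = 0.011396 mol
mass % C = 0.27347 g ÷ 0.5017 g × 100%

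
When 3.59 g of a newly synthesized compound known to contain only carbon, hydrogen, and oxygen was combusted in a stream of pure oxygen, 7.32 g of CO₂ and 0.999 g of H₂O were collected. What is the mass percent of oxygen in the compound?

41.2%

mol C = 7.32 g CO₂ ÷ 44.009 g/mol = 0.1663 mol
mol H = 2 × 0.999 g H₂O ÷ 18.015 g/mol = 0.1109 mol
mass O = 3.59 − (1.998 + 0.1118) = 1.480 g → mol O = 1.480 ÷ 15.999 = 0.09253 mol
mass % O = 1.480 g ÷ 3.59 g × 100%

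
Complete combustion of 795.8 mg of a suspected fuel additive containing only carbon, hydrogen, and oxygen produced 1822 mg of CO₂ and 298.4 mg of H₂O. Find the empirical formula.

mol C = 1.822 g CO₂ ÷ 44.009 g/mol = 0.041401 mol
mol H = 2 × 0.2984 g H₂O ÷ 18.015 g/mol = 0.033128 mol
mass O = 0.7958 − (0.49726 + 0.033393) = 0.26514 g → mol O = 0.26514 ÷ 15.999 = 0.016573 mol
Divide by the smallest (0.016573 mol): C 2.498, H 1.999, O 1.000
Multiplying each by 2 gives whole numbers: C 5.00, H 4.00, O 2.00

C5H4O2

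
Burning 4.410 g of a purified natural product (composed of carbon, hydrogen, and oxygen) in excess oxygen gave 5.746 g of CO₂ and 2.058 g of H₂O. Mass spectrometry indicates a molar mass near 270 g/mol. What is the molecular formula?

C8H14O10

mol C = 5.746 g CO₂ ÷ 44.009 g/mol = 0.13056 mol
mol H = 2 × 2.058 g H₂O ÷ 18.015 g/mol = 0.22848 mol
mass O = 4.410 − (1.5682 + 0.23030) = 2.6115 g → mol O = 2.6115 ÷ 15.999 = 0.16323 mol
Divide by the smallest (0.13056 mol): C 1.000, H 1.750, O 1.250
Multiplying each by 4 gives whole numbers: C 4.00, H 7.00, O 5.00
Empirical formula: C4H7O5
Empirical-formula mass = 135.09 g/mol; 270 ÷ 135.09 ≈ 2, so the molecular formula is C8H14O10.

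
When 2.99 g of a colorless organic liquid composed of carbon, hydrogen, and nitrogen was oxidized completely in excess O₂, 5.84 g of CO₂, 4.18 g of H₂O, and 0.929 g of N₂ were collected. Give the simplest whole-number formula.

C2H7N

mol C = 5.84 g CO₂ ÷ 44.009 g/mol = 0.1327 mol
mol H = 2 × 4.18 g H₂O ÷ 18.015 g/mol = 0.4641 mol
mol N = 2 × 0.929 g N₂ ÷ 28.014 g/mol = 0.06632 mol
Divide by the smallest (0.06632 mol): C 2.001, H 6.997, N 1.000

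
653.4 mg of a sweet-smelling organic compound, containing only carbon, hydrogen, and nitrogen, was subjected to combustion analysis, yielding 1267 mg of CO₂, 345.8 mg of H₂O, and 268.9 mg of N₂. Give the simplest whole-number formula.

mol C = 1.267 g CO₂ ÷ 44.009 g/mol = 0.028790 mol
mol H = 2 × 0.3458 g H₂O ÷ 18.015 g/mol = 0.038390 mol
mol N = 2 × 0.2689 g N₂ ÷ 28.014 g/mol = 0.019198 mol
Divide by the smallest (0.019198 mol): C 1.500, H 2.000, N 1.000
Multiplying each by 2 gives whole numbers: C 3.00, H 4.00, N 2.00

C3H4N2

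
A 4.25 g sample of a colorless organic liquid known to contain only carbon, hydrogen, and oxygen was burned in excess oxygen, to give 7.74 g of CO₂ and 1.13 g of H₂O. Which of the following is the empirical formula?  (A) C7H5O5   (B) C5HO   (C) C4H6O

(A) C7H5O5

mol C = 7.74 g CO₂ ÷ 44.009 g/mol = 0.1759 mol
mol H = 2 × 1.13 g H₂O ÷ 18.015 g/mol = 0.1255 mol
mass O = 4.25 − (2.112 + 0.1265) = 2.011 g → mol O = 2.011 ÷ 15.999 = 0.1257 mol
Divide by the smallest (0.1255 mol): C 1.402, H 1.000, O 1.002
Multiplying each by 5 gives whole numbers: C 7.01, H 5.00, O 5.01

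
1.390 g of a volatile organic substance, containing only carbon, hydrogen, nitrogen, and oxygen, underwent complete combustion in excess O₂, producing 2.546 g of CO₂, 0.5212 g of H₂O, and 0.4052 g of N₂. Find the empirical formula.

mol C = 2.546 g CO₂ ÷ 44.009 g/mol = 0.057852 mol
mol H = 2 × 0.5212 g H₂O ÷ 18.015 g/mol = 0.057863 mol
mol N = 2 × 0.4052 g N₂ ÷ 28.014 g/mol = 0.028928 mol
mass O = 1.390 − (0.69486 + 0.058326 + 0.40520) = 0.23162 g → mol O = 0.23162 ÷ 15.999 = 0.014477 mol
Divide by the smallest (0.014477 mol): C 3.996, H 3.997, N 1.998, O 1.000

C4H4N2O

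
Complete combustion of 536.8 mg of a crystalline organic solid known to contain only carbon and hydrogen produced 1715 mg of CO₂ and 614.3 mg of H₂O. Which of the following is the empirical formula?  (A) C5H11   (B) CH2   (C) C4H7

(C) C4H7

mol C = 1.715 g CO₂ ÷ 44.009 g/mol = 0.038969 mol
mol H = 2 × 0.6143 g H₂O ÷ 18.015 g/mol = 0.068199 mol
Divide by the smallest (0.038969 mol): C 1.000, H 1.750
Multiplying each by 4 gives whole numbers: C 4.00, H 7.00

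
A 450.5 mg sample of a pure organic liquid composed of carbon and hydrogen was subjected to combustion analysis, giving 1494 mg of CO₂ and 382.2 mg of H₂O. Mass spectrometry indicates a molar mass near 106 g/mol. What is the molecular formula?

C8H10

mol C = 1.494 g CO₂ ÷ 44.009 g/mol = 0.033948 mol
mol H = 2 × 0.3822 g H₂O ÷ 18.015 g/mol = 0.042431 mol
Divide by the smallest (0.033948 mol): C 1.000, H 1.250
Multiplying each by 4 gives whole numbers: C 4.00, H 5.00
Empirical formula: C4H5
Empirical-formula mass = 53.08 g/mol; 106 ÷ 53.08 ≈ 2, so the molecular formula is C8H10.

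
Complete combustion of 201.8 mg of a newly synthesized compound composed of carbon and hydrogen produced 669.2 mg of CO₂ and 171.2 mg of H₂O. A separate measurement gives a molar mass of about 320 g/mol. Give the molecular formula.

C24H30

mol C = 0.6692 g CO₂ ÷ 44.009 g/mol = 0.015206 mol
mol H = 2 × 0.1712 g H₂O ÷ 18.015 g/mol = 0.019006 mol
Divide by the smallest (0.015206 mol): C 1.000, H 1.250
Multiplying each by 4 gives whole numbers: C 4.00, H 5.00
Empirical formula: C4H5
Empirical-formula mass = 53.08 g/mol; 320 ÷ 53.08 ≈ 6, so the molecular formula is C24H30.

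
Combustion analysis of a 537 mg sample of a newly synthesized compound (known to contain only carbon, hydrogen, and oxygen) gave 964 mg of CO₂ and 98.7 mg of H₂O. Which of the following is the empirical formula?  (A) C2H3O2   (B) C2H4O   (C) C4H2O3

mol C = 0.964 g CO₂ ÷ 44.009 g/mol = 0.02190 mol
mol H = 2 × 0.0987 g H₂O ÷ 18.015 g/mol = 0.01096 mol
mass O = 0.537 − (0.2631 + 0.01105) = 0.2629 g → mol O = 0.2629 ÷ 15.999 = 0.01643 mol
Divide by the smallest (0.01096 mol): C 1.999, H 1.000, O 1.499
Multiplying each by 2 gives whole numbers: C 4.00, H 2.00, O 3.00

(C) C4H2O3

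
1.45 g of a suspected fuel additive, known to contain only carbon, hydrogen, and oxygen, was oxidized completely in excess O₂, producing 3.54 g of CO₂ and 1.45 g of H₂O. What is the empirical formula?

mol C = 3.54 g CO₂ ÷ 44.009 g/mol = 0.08044 mol
mol H = 2 × 1.45 g H₂O ÷ 18.015 g/mol = 0.1610 mol
mass O = 1.45 − (0.9661 + 0.1623) = 0.3216 g → mol O = 0.3216 ÷ 15.999 = 0.02010 mol
Divide by the smallest (0.02010 mol): C 4.002, H 8.008, O 1.000

C4H8O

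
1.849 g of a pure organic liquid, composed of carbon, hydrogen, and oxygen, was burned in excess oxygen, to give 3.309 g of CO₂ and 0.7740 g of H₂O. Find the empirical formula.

mol C = 3.309 g CO₂ ÷ 44.009 g/mol = 0.075189 mol
mol H = 2 × 0.7740 g H₂O ÷ 18.015 g/mol = 0.085928 mol
mass O = 1.849 − (0.90310 + 0.086616) = 0.85929 g → mol O = 0.85929 ÷ 15.999 = 0.053709 mol
Divide by the smallest (0.053709 mol): C 1.400, H 1.600, O 1.000
Multiplying each by 5 gives whole numbers: C 7.00, H 8.00, O 5.00

C7H8O5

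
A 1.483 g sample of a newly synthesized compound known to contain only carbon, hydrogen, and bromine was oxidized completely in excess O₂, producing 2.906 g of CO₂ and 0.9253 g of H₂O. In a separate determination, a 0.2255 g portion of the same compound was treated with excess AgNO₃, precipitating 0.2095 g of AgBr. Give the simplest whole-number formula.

mol C = 2.906 g CO₂ ÷ 44.009 g/mol = 0.066032 mol
mol H = 2 × 0.9253 g H₂O ÷ 18.015 g/mol = 0.10273 mol
From the AgBr data: mol Br per gram of compound = (0.2095 ÷ 187.772) ÷ 0.2255 = 0.0049477 mol/g, so in the 1.483 g combustion sample mol Br = 0.0073375 mol
Divide by the smallest (0.0073375 mol): C 8.999, H 14.000, Br 1.000

C9H14Br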